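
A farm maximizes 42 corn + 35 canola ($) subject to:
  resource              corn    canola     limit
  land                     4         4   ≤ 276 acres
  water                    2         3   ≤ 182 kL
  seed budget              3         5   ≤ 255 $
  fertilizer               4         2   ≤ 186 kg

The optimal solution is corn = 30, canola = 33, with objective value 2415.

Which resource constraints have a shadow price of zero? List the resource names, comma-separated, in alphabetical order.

land, water

land: 252/276 (slack 24)
water: 159/182 (slack 23)
seed budget: 255/255 (binding)
fertilizer: 186/186 (binding)
By complementary slackness, a constraint with positive slack has shadow price 0 → land, water.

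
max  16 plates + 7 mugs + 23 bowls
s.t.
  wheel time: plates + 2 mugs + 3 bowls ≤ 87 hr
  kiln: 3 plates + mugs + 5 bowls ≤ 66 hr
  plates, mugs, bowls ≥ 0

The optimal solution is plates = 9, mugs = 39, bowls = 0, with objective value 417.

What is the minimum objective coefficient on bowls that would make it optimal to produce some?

28

At the optimum: wheel time uses 87 of 87 (binding); kiln uses 66 of 66 (binding).
From A_Bᵀ y = c: 1·y_wheel time + 3·y_kiln = 16; 2·y_wheel time + 1·y_kiln = 7.
Solving: y_wheel time = 1, y_kiln = 5.
bowls enters the basis when its profit ≥ yᵀa₃ = 1·3 + 5·5 = 28.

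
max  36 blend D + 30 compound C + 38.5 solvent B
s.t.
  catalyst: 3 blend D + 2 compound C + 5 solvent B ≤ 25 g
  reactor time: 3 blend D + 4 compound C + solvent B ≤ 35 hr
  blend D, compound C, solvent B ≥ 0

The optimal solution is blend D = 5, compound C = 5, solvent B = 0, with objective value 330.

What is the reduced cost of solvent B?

-9.5

Both catalyst and reactor time are binding at x*.
Dual feasibility on the basic columns requires 3·y_catalyst + 3·y_reactor time = 36, 2·y_catalyst + 4·y_reactor time = 30.
This yields shadow prices y_catalyst = 9, y_reactor time = 3.
Reduced cost of solvent B: c₃ − yᵀa₃ = 38.5 − (9·5 + 3·1) = 38.5 − 48 = -9.5.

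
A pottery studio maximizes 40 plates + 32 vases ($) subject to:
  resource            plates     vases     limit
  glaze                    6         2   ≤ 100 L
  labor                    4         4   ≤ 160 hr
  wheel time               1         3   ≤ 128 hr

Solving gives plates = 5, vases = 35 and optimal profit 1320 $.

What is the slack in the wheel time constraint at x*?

18

wheel time used = 1·5 + 3·35 = 110; slack = 128 − 110 = 18.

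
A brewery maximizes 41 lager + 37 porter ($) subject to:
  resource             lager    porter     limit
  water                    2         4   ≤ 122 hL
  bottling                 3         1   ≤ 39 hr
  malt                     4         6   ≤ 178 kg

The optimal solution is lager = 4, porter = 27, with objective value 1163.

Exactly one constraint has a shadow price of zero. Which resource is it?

water

water: 116/122 (slack 6)
bottling: 39/39 (binding)
malt: 178/178 (binding)
By complementary slackness, a constraint with positive slack has shadow price 0 → water.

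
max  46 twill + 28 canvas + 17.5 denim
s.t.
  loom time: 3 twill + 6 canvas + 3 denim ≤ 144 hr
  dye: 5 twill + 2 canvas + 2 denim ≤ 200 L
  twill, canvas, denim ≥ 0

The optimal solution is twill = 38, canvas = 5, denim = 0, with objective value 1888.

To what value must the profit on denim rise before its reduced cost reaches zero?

At the optimum: loom time uses 144 of 144 (binding); dye uses 200 of 200 (binding).
The binding rows give the dual system: 3·y_loom time + 5·y_dye = 46 and 6·y_loom time + 2·y_dye = 28.
This yields shadow prices y_loom time = 2, y_dye = 8.
denim enters the basis when its profit ≥ yᵀa₃ = 2·3 + 8·2 = 22.

22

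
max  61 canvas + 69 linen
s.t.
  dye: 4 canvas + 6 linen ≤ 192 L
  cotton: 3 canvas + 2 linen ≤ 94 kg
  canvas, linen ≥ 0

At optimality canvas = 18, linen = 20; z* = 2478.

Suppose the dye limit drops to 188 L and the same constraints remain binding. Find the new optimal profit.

2444

Both dye and cotton are binding at x*.
From A_Bᵀ y = c: 4·y_dye + 3·y_cotton = 61; 6·y_dye + 2·y_cotton = 69.
Solving: y_dye = 8.5, y_cotton = 9.
Δz = y_dye·Δb = 8.5 × (-4) = -34, so new z* = 2478 − 34 = 2444.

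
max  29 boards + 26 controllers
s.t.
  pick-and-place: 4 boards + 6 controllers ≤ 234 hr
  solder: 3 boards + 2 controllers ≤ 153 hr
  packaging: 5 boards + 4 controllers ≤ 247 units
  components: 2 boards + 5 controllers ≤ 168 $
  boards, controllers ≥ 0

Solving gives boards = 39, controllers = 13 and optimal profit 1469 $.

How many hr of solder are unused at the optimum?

solder used = 3·39 + 2·13 = 143; slack = 153 − 143 = 10.

10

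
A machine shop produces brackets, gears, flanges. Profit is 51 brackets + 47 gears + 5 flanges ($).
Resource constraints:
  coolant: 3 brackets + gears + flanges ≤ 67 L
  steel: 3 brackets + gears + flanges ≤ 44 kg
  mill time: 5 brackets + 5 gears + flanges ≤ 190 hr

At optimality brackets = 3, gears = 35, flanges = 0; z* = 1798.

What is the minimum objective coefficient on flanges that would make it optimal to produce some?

11

Check each constraint at x*: coolant 44/67 (slack 23); steel 44/44 (tight); mill time 190/190 (tight).
Slack constraints have shadow price 0 (complementary slackness).
From A_Bᵀ y = c: 3·y_steel + 5·y_mill time = 51; 1·y_steel + 5·y_mill time = 47.
Solving: y_steel = 2, y_mill time = 9.
flanges enters the basis when its profit ≥ yᵀa₃ = 2·1 + 9·1 = 11.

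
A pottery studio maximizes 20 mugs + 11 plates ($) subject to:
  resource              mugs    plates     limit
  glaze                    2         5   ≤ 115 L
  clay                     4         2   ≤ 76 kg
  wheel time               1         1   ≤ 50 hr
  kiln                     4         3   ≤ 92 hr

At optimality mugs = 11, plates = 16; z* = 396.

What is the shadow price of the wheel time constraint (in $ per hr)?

At the optimum: glaze uses 102 of 115 (slack = 13); clay uses 76 of 76 (binding); wheel time uses 27 of 50 (slack = 23); kiln uses 92 of 92 (binding).
Since glaze, wheel time are not tight, their duals are 0.
Dual feasibility on the basic columns requires 4·y_clay + 4·y_kiln = 20, 2·y_clay + 3·y_kiln = 11.
This yields shadow prices y_clay = 4, y_kiln = 1.
Shadow price of wheel time = 0.

0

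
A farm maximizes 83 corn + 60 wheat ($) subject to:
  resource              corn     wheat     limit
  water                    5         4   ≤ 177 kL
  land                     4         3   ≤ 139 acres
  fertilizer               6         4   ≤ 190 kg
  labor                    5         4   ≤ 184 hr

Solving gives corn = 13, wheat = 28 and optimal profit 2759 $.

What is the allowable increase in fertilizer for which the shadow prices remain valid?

12

Binding constraints: water, fertilizer. The basis is B = [[5,4],[6,4]] with det -4.
Per unit increase in fertilizer, x* moves by d = (1, -1.25).
The basis stays optimal until land becomes binding; allowable increase = 12 kg.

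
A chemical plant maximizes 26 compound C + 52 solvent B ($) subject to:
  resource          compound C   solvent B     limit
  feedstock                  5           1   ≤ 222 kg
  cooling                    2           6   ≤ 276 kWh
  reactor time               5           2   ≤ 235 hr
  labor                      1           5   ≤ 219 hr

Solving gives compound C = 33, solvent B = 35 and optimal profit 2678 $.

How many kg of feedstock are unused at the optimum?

22

feedstock used = 5·33 + 1·35 = 200; slack = 222 − 200 = 22.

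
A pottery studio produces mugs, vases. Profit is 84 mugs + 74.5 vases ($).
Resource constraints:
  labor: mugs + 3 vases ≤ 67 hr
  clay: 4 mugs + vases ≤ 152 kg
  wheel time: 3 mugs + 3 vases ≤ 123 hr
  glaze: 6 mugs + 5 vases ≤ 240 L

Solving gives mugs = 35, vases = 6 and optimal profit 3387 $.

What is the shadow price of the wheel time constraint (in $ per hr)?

At the optimum: labor uses 53 of 67 (slack = 14); clay uses 146 of 152 (slack = 6); wheel time uses 123 of 123 (binding); glaze uses 240 of 240 (binding).
By complementary slackness, y = 0 for the non-binding constraints.
Dual feasibility on the basic columns requires 3·y_wheel time + 6·y_glaze = 84, 3·y_wheel time + 5·y_glaze = 74.5.
Solving: y_wheel time = 9, y_glaze = 9.5.
Shadow price of wheel time = 9.

9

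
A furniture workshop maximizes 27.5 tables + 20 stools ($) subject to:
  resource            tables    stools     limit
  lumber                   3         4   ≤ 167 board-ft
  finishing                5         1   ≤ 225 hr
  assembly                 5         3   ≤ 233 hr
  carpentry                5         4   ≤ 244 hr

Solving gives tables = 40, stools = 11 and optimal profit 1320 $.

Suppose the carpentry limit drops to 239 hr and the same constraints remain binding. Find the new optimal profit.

Check each constraint at x*: lumber 164/167 (slack 3); finishing 211/225 (slack 14); assembly 233/233 (tight); carpentry 244/244 (tight).
Since lumber, finishing are not tight, their duals are 0.
From A_Bᵀ y = c: 5·y_assembly + 5·y_carpentry = 27.5; 3·y_assembly + 4·y_carpentry = 20.
This yields shadow prices y_assembly = 2, y_carpentry = 3.5.
Δz = y_carpentry·Δb = 3.5 × (-5) = -17.5, so new z* = 1320 − 17.5 = 1302.5.

1302.5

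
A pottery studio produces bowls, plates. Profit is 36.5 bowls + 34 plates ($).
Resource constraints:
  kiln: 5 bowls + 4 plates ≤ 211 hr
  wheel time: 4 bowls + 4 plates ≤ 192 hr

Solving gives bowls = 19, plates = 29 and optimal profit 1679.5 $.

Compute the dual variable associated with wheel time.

6

Check each constraint at x*: kiln 211/211 (tight); wheel time 192/192 (tight).
The binding rows give the dual system: 5·y_kiln + 4·y_wheel time = 36.5 and 4·y_kiln + 4·y_wheel time = 34.
This yields shadow prices y_kiln = 2.5, y_wheel time = 6.
Shadow price of wheel time = 6.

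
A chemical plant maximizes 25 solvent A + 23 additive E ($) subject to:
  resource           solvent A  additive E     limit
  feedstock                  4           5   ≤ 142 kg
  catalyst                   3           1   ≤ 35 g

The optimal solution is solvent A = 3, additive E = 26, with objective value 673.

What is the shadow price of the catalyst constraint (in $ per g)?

At the optimum: feedstock uses 142 of 142 (binding); catalyst uses 35 of 35 (binding).
From A_Bᵀ y = c: 4·y_feedstock + 3·y_catalyst = 25; 5·y_feedstock + 1·y_catalyst = 23.
This yields shadow prices y_feedstock = 4, y_catalyst = 3.
Shadow price of catalyst = 3.

3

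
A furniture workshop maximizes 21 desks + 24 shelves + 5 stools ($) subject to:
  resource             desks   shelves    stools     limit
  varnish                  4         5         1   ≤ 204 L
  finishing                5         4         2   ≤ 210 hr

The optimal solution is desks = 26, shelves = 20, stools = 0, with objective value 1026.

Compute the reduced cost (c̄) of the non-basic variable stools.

Both varnish and finishing are binding at x*.
The binding rows give the dual system: 4·y_varnish + 5·y_finishing = 21 and 5·y_varnish + 4·y_finishing = 24.
Solving: y_varnish = 4, y_finishing = 1.
Reduced cost of stools: c₃ − yᵀa₃ = 5 − (4·1 + 1·2) = 5 − 6 = -1.

-1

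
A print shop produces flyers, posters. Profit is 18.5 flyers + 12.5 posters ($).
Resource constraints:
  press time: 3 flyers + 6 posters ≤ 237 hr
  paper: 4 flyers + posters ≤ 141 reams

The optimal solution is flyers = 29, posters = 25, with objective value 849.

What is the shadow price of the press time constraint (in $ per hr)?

1.5

Check each constraint at x*: press time 237/237 (tight); paper 141/141 (tight).
The binding rows give the dual system: 3·y_press time + 4·y_paper = 18.5 and 6·y_press time + 1·y_paper = 12.5.
Solving: y_press time = 1.5, y_paper = 3.5.
Shadow price of press time = 1.5.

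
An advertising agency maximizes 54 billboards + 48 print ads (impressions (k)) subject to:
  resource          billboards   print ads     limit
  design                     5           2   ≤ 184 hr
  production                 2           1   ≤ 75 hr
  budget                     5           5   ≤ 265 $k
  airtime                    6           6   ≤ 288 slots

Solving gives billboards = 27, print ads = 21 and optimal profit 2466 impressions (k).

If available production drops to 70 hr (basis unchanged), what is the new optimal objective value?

At the optimum: design uses 177 of 184 (slack = 7); production uses 75 of 75 (binding); budget uses 240 of 265 (slack = 25); airtime uses 288 of 288 (binding).
By complementary slackness, y = 0 for the non-binding constraints.
From A_Bᵀ y = c: 2·y_production + 6·y_airtime = 54; 1·y_production + 6·y_airtime = 48.
This yields shadow prices y_production = 6, y_airtime = 7.
Δz = y_production·Δb = 6 × (-5) = -30, so new z* = 2466 − 30 = 2436.

2436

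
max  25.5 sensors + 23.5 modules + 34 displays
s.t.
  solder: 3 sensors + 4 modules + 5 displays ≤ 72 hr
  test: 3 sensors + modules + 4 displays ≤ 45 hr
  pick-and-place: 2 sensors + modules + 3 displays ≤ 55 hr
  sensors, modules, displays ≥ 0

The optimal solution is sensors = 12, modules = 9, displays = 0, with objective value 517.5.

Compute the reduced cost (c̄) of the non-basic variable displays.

-5

Check each constraint at x*: solder 72/72 (tight); test 45/45 (tight); pick-and-place 33/55 (slack 22).
Slack constraints have shadow price 0 (complementary slackness).
Dual feasibility on the basic columns requires 3·y_solder + 3·y_test = 25.5, 4·y_solder + 1·y_test = 23.5.
→ y_solder = 5 and y_test = 3.5.
Reduced cost of displays: c₃ − yᵀa₃ = 34 − (5·5 + 3.5·4) = 34 − 39 = -5.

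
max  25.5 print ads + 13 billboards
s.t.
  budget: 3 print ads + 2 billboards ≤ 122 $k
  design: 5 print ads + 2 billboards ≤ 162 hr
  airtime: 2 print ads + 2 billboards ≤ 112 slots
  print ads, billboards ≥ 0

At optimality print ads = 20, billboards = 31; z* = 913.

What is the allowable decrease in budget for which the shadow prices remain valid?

24.8

Binding constraints: budget, design. The basis is B = [[3,2],[5,2]] with det -4.
Per unit decrease in budget, x* moves by d = (0.5, -1.25).
The basis stays optimal until billboards reaches 0; allowable decrease = 24.8 $k.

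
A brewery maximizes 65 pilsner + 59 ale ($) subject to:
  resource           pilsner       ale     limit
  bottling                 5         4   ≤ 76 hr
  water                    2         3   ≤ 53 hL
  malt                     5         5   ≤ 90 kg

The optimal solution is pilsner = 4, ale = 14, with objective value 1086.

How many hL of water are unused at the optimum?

3

water used = 2·4 + 3·14 = 50; slack = 53 − 50 = 3.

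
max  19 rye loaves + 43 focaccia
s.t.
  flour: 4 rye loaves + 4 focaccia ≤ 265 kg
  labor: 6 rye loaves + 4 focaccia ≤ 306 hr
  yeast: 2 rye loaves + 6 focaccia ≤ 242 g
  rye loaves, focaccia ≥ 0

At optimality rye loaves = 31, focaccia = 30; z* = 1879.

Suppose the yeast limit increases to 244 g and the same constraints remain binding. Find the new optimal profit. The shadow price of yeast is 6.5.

1892

Δb = 2, so new z* = 1879 + (6.5)·(2) = 1879 + 13 = 1892.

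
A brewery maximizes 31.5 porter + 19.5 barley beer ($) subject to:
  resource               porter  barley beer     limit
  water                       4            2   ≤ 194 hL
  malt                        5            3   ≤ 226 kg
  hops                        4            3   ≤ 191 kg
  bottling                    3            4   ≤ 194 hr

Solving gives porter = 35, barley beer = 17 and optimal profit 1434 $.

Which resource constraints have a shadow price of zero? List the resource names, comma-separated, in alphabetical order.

water: 174/194 (slack 20)
malt: 226/226 (binding)
hops: 191/191 (binding)
bottling: 173/194 (slack 21)
By complementary slackness, a constraint with positive slack has shadow price 0 → bottling, water.

bottling, water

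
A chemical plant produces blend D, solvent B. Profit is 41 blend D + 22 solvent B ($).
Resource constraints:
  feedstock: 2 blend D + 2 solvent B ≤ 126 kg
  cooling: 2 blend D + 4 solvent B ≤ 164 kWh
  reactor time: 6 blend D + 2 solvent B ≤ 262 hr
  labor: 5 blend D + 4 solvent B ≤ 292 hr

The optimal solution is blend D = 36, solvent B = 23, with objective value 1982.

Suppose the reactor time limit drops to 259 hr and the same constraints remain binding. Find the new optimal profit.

1964

Check each constraint at x*: feedstock 118/126 (slack 8); cooling 164/164 (tight); reactor time 262/262 (tight); labor 272/292 (slack 20).
By complementary slackness, y = 0 for the non-binding constraints.
The binding rows give the dual system: 2·y_cooling + 6·y_reactor time = 41 and 4·y_cooling + 2·y_reactor time = 22.
Solving: y_cooling = 2.5, y_reactor time = 6.
Δz = y_reactor time·Δb = 6 × (-3) = -18, so new z* = 1982 − 18 = 1964.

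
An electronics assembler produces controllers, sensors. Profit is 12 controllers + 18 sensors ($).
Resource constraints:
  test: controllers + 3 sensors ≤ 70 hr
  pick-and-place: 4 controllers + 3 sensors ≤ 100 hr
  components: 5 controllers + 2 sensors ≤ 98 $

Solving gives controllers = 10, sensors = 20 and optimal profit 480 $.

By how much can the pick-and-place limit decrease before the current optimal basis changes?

Binding constraints: test, pick-and-place. The basis is B = [[1,3],[4,3]] with det -9.
Per unit decrease in pick-and-place, x* moves by d = (-0.3333, 0.1111).
The basis stays optimal until controllers reaches 0; allowable decrease = 30 hr.

30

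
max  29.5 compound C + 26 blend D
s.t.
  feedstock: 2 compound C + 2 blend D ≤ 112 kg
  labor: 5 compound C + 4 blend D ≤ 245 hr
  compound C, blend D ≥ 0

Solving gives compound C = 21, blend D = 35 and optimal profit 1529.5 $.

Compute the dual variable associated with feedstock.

6

Check each constraint at x*: feedstock 112/112 (tight); labor 245/245 (tight).
The binding rows give the dual system: 2·y_feedstock + 5·y_labor = 29.5 and 2·y_feedstock + 4·y_labor = 26.
Solving: y_feedstock = 6, y_labor = 3.5.
Shadow price of feedstock = 6.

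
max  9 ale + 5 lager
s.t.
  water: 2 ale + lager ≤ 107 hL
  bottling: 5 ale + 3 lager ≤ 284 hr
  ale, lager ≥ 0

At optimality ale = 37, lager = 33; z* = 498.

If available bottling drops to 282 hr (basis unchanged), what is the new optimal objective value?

496

Check each constraint at x*: water 107/107 (tight); bottling 284/284 (tight).
The binding rows give the dual system: 2·y_water + 5·y_bottling = 9 and 1·y_water + 3·y_bottling = 5.
Solving: y_water = 2, y_bottling = 1.
Δz = y_bottling·Δb = 1 × (-2) = -2, so new z* = 498 − 2 = 496.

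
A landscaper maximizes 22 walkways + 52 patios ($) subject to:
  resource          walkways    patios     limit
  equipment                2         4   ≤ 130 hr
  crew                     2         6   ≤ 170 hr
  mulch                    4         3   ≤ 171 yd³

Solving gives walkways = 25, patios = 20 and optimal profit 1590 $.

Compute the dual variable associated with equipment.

7

Binding: equipment and crew. Non-binding: mulch (11 unused).
Slack constraints have shadow price 0 (complementary slackness).
Dual feasibility on the basic columns requires 2·y_equipment + 2·y_crew = 22, 4·y_equipment + 6·y_crew = 52.
This yields shadow prices y_equipment = 7, y_crew = 4.
Shadow price of equipment = 7.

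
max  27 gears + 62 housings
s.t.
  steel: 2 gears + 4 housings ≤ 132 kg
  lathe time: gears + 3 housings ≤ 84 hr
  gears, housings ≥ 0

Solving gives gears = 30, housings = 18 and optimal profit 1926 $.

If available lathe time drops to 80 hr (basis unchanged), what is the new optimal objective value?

Check each constraint at x*: steel 132/132 (tight); lathe time 84/84 (tight).
From A_Bᵀ y = c: 2·y_steel + 1·y_lathe time = 27; 4·y_steel + 3·y_lathe time = 62.
Solving: y_steel = 9.5, y_lathe time = 8.
Δz = y_lathe time·Δb = 8 × (-4) = -32, so new z* = 1926 − 32 = 1894.

1894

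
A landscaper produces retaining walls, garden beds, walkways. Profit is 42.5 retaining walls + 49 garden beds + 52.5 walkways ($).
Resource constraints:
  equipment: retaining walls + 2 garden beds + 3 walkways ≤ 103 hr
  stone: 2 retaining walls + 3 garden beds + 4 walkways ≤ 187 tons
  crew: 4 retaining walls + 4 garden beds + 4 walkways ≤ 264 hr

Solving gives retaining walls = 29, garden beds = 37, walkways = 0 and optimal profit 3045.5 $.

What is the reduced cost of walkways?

Check each constraint at x*: equipment 103/103 (tight); stone 169/187 (slack 18); crew 264/264 (tight).
Since stone is not tight, its dual is 0.
From A_Bᵀ y = c: 1·y_equipment + 4·y_crew = 42.5; 2·y_equipment + 4·y_crew = 49.
→ y_equipment = 6.5 and y_crew = 9.
Reduced cost of walkways: c₃ − yᵀa₃ = 52.5 − (6.5·3 + 9·4) = 52.5 − 55.5 = -3.

-3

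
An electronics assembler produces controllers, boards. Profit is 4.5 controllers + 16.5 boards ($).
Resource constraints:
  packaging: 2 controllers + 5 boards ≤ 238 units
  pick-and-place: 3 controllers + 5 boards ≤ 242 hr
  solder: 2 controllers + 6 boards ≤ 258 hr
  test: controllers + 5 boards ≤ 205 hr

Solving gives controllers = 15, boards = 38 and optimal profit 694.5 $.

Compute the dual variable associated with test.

Binding: solder and test. Non-binding: packaging (18 unused), pick-and-place (7 unused).
Since packaging, pick-and-place are not tight, their duals are 0.
Dual feasibility on the basic columns requires 2·y_solder + 1·y_test = 4.5, 6·y_solder + 5·y_test = 16.5.
→ y_solder = 1.5 and y_test = 1.5.
Shadow price of test = 1.5.

1.5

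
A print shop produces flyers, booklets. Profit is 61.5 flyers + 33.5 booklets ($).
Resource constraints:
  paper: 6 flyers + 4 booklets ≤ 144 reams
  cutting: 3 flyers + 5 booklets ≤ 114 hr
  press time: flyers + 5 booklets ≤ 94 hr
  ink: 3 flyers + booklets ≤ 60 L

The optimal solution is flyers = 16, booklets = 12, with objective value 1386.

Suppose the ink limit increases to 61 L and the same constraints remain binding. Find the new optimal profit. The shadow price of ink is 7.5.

Δb = 1, so new z* = 1386 + (7.5)·(1) = 1386 + 7.5 = 1393.5.

1393.5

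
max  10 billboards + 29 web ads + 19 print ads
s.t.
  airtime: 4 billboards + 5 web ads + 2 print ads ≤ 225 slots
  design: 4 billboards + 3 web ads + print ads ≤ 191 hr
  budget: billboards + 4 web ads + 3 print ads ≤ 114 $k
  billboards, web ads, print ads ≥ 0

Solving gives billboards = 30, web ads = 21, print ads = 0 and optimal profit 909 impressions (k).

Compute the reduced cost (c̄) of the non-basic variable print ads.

Binding: airtime and budget. Non-binding: design (8 unused).
By complementary slackness, y = 0 for the non-binding constraint.
From A_Bᵀ y = c: 4·y_airtime + 1·y_budget = 10; 5·y_airtime + 4·y_budget = 29.
Solving: y_airtime = 1, y_budget = 6.
Reduced cost of print ads: c₃ − yᵀa₃ = 19 − (1·2 + 6·3) = 19 − 20 = -1.

-1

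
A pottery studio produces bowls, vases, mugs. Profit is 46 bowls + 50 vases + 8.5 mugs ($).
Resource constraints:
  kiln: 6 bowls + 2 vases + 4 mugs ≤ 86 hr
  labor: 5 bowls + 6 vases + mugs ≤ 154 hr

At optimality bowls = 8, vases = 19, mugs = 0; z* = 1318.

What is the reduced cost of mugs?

-3.5

Both kiln and labor are binding at x*.
Dual feasibility on the basic columns requires 6·y_kiln + 5·y_labor = 46, 2·y_kiln + 6·y_labor = 50.
→ y_kiln = 1 and y_labor = 8.
Reduced cost of mugs: c₃ − yᵀa₃ = 8.5 − (1·4 + 8·1) = 8.5 − 12 = -3.5.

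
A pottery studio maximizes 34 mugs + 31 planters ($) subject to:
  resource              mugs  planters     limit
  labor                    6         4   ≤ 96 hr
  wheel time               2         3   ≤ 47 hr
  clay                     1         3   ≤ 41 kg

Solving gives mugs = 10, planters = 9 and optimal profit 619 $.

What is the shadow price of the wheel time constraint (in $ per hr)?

Check each constraint at x*: labor 96/96 (tight); wheel time 47/47 (tight); clay 37/41 (slack 4).
Since clay is not tight, its dual is 0.
From A_Bᵀ y = c: 6·y_labor + 2·y_wheel time = 34; 4·y_labor + 3·y_wheel time = 31.
Solving: y_labor = 4, y_wheel time = 5.
Shadow price of wheel time = 5.

5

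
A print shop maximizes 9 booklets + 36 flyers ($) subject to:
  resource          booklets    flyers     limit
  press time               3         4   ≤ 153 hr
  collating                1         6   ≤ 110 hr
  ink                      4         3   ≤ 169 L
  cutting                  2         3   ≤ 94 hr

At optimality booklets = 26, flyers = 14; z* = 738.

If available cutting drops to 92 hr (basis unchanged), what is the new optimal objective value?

Check each constraint at x*: press time 134/153 (slack 19); collating 110/110 (tight); ink 146/169 (slack 23); cutting 94/94 (tight).
Slack constraints have shadow price 0 (complementary slackness).
Dual feasibility on the basic columns requires 1·y_collating + 2·y_cutting = 9, 6·y_collating + 3·y_cutting = 36.
Solving: y_collating = 5, y_cutting = 2.
Δz = y_cutting·Δb = 2 × (-2) = -4, so new z* = 738 − 4 = 734.

734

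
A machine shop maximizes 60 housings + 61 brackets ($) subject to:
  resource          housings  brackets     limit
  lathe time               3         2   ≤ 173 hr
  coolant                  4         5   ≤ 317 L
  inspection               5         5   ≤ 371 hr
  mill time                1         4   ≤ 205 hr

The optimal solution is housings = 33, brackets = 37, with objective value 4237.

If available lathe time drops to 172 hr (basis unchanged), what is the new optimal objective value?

Binding: lathe time and coolant. Non-binding: inspection (21 unused), mill time (24 unused).
Slack constraints have shadow price 0 (complementary slackness).
The binding rows give the dual system: 3·y_lathe time + 4·y_coolant = 60 and 2·y_lathe time + 5·y_coolant = 61.
Solving: y_lathe time = 8, y_coolant = 9.
Δz = y_lathe time·Δb = 8 × (-1) = -8, so new z* = 4237 − 8 = 4229.

4229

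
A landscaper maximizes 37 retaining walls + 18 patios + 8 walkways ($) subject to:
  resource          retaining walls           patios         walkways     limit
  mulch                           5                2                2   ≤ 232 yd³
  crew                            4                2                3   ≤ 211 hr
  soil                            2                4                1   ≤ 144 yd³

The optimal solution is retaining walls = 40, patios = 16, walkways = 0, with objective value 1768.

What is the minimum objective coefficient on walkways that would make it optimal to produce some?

15

Binding: mulch and soil. Non-binding: crew (19 unused).
Since crew is not tight, its dual is 0.
The binding rows give the dual system: 5·y_mulch + 2·y_soil = 37 and 2·y_mulch + 4·y_soil = 18.
Solving: y_mulch = 7, y_soil = 1.
walkways enters the basis when its profit ≥ yᵀa₃ = 7·2 + 1·1 = 15.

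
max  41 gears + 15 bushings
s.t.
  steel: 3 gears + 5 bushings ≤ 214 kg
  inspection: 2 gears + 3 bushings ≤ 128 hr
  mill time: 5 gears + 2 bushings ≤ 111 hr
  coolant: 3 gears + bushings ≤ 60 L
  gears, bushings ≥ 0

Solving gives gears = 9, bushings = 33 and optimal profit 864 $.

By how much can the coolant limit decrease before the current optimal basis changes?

Binding constraints: mill time, coolant. The basis is B = [[5,2],[3,1]] with det -1.
Per unit decrease in coolant, x* moves by d = (-2, 5).
The basis stays optimal until inspection becomes binding; allowable decrease = 1 L.

1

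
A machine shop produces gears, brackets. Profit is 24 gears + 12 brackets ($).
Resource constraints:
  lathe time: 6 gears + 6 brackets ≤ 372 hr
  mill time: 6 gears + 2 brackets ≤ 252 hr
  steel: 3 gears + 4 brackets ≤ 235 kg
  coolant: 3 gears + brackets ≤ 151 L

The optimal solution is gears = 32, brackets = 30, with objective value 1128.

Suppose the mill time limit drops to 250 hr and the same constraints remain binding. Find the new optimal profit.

Check each constraint at x*: lathe time 372/372 (tight); mill time 252/252 (tight); steel 216/235 (slack 19); coolant 126/151 (slack 25).
Since steel, coolant are not tight, their duals are 0.
From A_Bᵀ y = c: 6·y_lathe time + 6·y_mill time = 24; 6·y_lathe time + 2·y_mill time = 12.
→ y_lathe time = 1 and y_mill time = 3.
Δz = y_mill time·Δb = 3 × (-2) = -6, so new z* = 1128 − 6 = 1122.

1122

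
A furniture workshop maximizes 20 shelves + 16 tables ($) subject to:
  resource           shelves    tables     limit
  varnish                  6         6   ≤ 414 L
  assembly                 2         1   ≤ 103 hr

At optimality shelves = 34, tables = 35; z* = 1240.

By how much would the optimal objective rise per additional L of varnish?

2

Check each constraint at x*: varnish 414/414 (tight); assembly 103/103 (tight).
The binding rows give the dual system: 6·y_varnish + 2·y_assembly = 20 and 6·y_varnish + 1·y_assembly = 16.
Solving: y_varnish = 2, y_assembly = 4.
Shadow price of varnish = 2.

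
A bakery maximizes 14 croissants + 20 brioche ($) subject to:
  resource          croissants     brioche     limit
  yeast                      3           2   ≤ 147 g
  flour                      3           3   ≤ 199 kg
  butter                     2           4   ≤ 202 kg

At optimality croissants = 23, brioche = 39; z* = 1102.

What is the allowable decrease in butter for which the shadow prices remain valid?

104

Binding constraints: yeast, butter. The basis is B = [[3,2],[2,4]] with det 8.
Per unit decrease in butter, x* moves by d = (0.25, -0.375).
The basis stays optimal until brioche reaches 0; allowable decrease = 104 kg.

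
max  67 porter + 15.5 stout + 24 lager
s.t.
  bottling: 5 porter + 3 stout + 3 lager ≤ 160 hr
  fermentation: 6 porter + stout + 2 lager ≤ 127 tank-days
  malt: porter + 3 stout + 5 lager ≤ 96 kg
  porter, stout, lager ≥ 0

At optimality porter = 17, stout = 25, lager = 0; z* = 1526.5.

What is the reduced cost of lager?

-1

Check each constraint at x*: bottling 160/160 (tight); fermentation 127/127 (tight); malt 92/96 (slack 4).
By complementary slackness, y = 0 for the non-binding constraint.
From A_Bᵀ y = c: 5·y_bottling + 6·y_fermentation = 67; 3·y_bottling + 1·y_fermentation = 15.5.
Solving: y_bottling = 2, y_fermentation = 9.5.
Reduced cost of lager: c₃ − yᵀa₃ = 24 − (2·3 + 9.5·2) = 24 − 25 = -1.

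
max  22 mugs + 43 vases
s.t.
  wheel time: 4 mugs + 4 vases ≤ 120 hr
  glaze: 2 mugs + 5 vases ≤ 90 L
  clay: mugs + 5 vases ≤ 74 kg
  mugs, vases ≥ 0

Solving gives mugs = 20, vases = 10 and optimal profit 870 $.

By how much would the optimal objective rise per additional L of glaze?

7

Check each constraint at x*: wheel time 120/120 (tight); glaze 90/90 (tight); clay 70/74 (slack 4).
Since clay is not tight, its dual is 0.
The binding rows give the dual system: 4·y_wheel time + 2·y_glaze = 22 and 4·y_wheel time + 5·y_glaze = 43.
This yields shadow prices y_wheel time = 2, y_glaze = 7.
Shadow price of glaze = 7.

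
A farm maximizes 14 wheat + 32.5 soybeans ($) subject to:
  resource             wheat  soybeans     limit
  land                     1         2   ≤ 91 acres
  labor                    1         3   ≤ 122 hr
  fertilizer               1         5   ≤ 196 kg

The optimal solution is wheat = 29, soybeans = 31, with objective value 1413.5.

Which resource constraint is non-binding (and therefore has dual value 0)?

land: 91/91 (binding)
labor: 122/122 (binding)
fertilizer: 184/196 (slack 12)
By complementary slackness, a constraint with positive slack has shadow price 0 → fertilizer.

fertilizer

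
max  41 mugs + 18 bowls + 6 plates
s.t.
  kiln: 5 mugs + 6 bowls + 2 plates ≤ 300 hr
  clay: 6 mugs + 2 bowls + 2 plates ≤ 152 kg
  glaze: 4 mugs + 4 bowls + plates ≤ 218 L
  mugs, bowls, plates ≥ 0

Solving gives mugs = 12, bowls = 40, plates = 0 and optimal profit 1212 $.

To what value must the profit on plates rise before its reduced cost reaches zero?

At the optimum: kiln uses 300 of 300 (binding); clay uses 152 of 152 (binding); glaze uses 208 of 218 (slack = 10).
Since glaze is not tight, its dual is 0.
From A_Bᵀ y = c: 5·y_kiln + 6·y_clay = 41; 6·y_kiln + 2·y_clay = 18.
This yields shadow prices y_kiln = 1, y_clay = 6.
plates enters the basis when its profit ≥ yᵀa₃ = 1·2 + 6·2 = 14.

14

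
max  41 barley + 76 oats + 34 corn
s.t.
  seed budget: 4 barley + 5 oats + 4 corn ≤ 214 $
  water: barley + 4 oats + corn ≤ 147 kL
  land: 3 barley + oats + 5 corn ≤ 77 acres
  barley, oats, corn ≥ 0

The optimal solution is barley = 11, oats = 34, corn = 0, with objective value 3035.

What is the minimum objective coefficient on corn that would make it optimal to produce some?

Binding: seed budget and water. Non-binding: land (10 unused).
By complementary slackness, y = 0 for the non-binding constraint.
The binding rows give the dual system: 4·y_seed budget + 1·y_water = 41 and 5·y_seed budget + 4·y_water = 76.
Solving: y_seed budget = 8, y_water = 9.
corn enters the basis when its profit ≥ yᵀa₃ = 8·4 + 9·1 = 41.

41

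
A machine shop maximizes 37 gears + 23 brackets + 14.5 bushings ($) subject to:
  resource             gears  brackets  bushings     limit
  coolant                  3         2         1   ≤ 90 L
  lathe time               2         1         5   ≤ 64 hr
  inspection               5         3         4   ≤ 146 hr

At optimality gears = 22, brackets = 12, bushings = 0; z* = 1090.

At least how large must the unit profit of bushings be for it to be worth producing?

Check each constraint at x*: coolant 90/90 (tight); lathe time 56/64 (slack 8); inspection 146/146 (tight).
Since lathe time is not tight, its dual is 0.
Dual feasibility on the basic columns requires 3·y_coolant + 5·y_inspection = 37, 2·y_coolant + 3·y_inspection = 23.
→ y_coolant = 4 and y_inspection = 5.
bushings enters the basis when its profit ≥ yᵀa₃ = 4·1 + 5·4 = 24.

24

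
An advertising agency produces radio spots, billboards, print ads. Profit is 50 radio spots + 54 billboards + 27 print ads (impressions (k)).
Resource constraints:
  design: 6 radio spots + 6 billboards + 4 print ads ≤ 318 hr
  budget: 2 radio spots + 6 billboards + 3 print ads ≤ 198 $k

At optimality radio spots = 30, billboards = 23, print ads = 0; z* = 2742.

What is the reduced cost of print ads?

-8

At the optimum: design uses 318 of 318 (binding); budget uses 198 of 198 (binding).
Dual feasibility on the basic columns requires 6·y_design + 2·y_budget = 50, 6·y_design + 6·y_budget = 54.
This yields shadow prices y_design = 8, y_budget = 1.
Reduced cost of print ads: c₃ − yᵀa₃ = 27 − (8·4 + 1·3) = 27 − 35 = -8.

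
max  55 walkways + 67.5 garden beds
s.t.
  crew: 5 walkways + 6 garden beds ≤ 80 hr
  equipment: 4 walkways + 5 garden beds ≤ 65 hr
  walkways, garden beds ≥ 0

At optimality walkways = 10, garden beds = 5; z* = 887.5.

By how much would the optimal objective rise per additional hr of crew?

Check each constraint at x*: crew 80/80 (tight); equipment 65/65 (tight).
Dual feasibility on the basic columns requires 5·y_crew + 4·y_equipment = 55, 6·y_crew + 5·y_equipment = 67.5.
→ y_crew = 5 and y_equipment = 7.5.
Shadow price of crew = 5.

5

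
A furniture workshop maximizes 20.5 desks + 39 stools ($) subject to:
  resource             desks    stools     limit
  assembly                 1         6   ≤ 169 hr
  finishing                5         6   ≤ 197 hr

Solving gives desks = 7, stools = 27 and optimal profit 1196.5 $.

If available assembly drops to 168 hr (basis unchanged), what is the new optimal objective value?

1193.5

Check each constraint at x*: assembly 169/169 (tight); finishing 197/197 (tight).
From A_Bᵀ y = c: 1·y_assembly + 5·y_finishing = 20.5; 6·y_assembly + 6·y_finishing = 39.
Solving: y_assembly = 3, y_finishing = 3.5.
Δz = y_assembly·Δb = 3 × (-1) = -3, so new z* = 1196.5 − 3 = 1193.5.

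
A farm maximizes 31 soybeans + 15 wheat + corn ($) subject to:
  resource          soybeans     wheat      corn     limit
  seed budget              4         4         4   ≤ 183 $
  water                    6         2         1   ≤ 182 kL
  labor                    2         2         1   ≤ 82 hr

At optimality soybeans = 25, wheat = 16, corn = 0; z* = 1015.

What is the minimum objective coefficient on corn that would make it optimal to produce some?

Binding: water and labor. Non-binding: seed budget (19 unused).
Slack constraints have shadow price 0 (complementary slackness).
From A_Bᵀ y = c: 6·y_water + 2·y_labor = 31; 2·y_water + 2·y_labor = 15.
→ y_water = 4 and y_labor = 3.5.
corn enters the basis when its profit ≥ yᵀa₃ = 4·1 + 3.5·1 = 7.5.

7.5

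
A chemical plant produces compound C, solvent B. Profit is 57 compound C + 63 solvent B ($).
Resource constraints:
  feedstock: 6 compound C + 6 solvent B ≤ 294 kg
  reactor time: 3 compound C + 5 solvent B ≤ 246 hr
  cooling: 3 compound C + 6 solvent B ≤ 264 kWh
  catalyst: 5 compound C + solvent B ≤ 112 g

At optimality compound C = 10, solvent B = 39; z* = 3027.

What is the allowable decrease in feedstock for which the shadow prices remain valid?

Binding constraints: feedstock, cooling. The basis is B = [[6,6],[3,6]] with det 18.
Per unit decrease in feedstock, x* moves by d = (-0.3333, 0.1667).
The basis stays optimal until compound C reaches 0; allowable decrease = 30 kg.

30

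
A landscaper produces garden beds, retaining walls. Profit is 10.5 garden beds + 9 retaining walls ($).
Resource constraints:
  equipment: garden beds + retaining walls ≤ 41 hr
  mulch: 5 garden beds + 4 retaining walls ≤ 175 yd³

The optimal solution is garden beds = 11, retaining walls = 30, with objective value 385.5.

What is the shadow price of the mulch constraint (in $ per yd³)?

1.5

Both equipment and mulch are binding at x*.
Dual feasibility on the basic columns requires 1·y_equipment + 5·y_mulch = 10.5, 1·y_equipment + 4·y_mulch = 9.
This yields shadow prices y_equipment = 3, y_mulch = 1.5.
Shadow price of mulch = 1.5.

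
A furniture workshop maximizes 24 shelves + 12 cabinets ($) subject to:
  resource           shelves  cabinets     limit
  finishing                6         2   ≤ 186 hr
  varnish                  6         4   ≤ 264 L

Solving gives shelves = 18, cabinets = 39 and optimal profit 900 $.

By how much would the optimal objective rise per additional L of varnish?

2

Both finishing and varnish are binding at x*.
The binding rows give the dual system: 6·y_finishing + 6·y_varnish = 24 and 2·y_finishing + 4·y_varnish = 12.
→ y_finishing = 2 and y_varnish = 2.
Shadow price of varnish = 2.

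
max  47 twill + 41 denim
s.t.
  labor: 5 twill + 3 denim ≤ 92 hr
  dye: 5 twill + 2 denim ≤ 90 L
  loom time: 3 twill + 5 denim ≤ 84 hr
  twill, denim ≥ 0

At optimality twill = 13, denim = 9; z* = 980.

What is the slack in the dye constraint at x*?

dye used = 5·13 + 2·9 = 83; slack = 90 − 83 = 7.

7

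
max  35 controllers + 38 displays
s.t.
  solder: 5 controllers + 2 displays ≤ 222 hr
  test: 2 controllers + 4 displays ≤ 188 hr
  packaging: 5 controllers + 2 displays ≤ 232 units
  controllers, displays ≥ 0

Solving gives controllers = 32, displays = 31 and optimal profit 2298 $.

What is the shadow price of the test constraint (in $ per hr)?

7.5

At the optimum: solder uses 222 of 222 (binding); test uses 188 of 188 (binding); packaging uses 222 of 232 (slack = 10).
Slack constraints have shadow price 0 (complementary slackness).
Dual feasibility on the basic columns requires 5·y_solder + 2·y_test = 35, 2·y_solder + 4·y_test = 38.
This yields shadow prices y_solder = 4, y_test = 7.5.
Shadow price of test = 7.5.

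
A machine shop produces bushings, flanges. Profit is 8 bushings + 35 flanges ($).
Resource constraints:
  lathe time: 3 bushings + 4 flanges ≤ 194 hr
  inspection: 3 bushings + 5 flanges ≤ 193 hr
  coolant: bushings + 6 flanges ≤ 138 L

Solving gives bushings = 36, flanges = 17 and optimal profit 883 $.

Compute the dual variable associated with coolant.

Check each constraint at x*: lathe time 176/194 (slack 18); inspection 193/193 (tight); coolant 138/138 (tight).
Slack constraints have shadow price 0 (complementary slackness).
Dual feasibility on the basic columns requires 3·y_inspection + 1·y_coolant = 8, 5·y_inspection + 6·y_coolant = 35.
Solving: y_inspection = 1, y_coolant = 5.
Shadow price of coolant = 5.

5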